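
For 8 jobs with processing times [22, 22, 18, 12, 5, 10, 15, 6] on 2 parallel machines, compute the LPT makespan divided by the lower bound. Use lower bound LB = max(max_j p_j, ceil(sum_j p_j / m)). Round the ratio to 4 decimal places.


LPT order: [22, 22, 18, 15, 12, 10, 6, 5]
Machine loads after assignment: [55, 55]
LPT makespan = 55
Lower bound = max(max_job, ceil(total/2)) = max(22, 55) = 55
Ratio = 55 / 55 = 1.0

1.0


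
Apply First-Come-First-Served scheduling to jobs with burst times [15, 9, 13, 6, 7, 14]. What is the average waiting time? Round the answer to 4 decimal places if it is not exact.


FCFS order (as given): [15, 9, 13, 6, 7, 14]
Waiting times:
  Job 1: wait = 0
  Job 2: wait = 15
  Job 3: wait = 24
  Job 4: wait = 37
  Job 5: wait = 43
  Job 6: wait = 50
Sum of waiting times = 169
Average waiting time = 169/6 = 28.1667

28.1667


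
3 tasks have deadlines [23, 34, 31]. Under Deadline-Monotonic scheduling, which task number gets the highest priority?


Sort tasks by relative deadline (ascending):
  Task 1: deadline = 23
  Task 3: deadline = 31
  Task 2: deadline = 34
Priority order (highest first): [1, 3, 2]
Highest priority task = 1

1


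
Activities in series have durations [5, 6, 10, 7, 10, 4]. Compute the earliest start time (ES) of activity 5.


Activity 5 starts after activities 1 through 4 complete.
Predecessor durations: [5, 6, 10, 7]
ES = 5 + 6 + 10 + 7 = 28

28


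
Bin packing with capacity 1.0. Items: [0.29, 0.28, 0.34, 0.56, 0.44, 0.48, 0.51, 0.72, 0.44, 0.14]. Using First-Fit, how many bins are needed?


Place items sequentially using First-Fit:
  Item 0.29 -> new Bin 1
  Item 0.28 -> Bin 1 (now 0.57)
  Item 0.34 -> Bin 1 (now 0.91)
  Item 0.56 -> new Bin 2
  Item 0.44 -> Bin 2 (now 1.0)
  Item 0.48 -> new Bin 3
  Item 0.51 -> Bin 3 (now 0.99)
  Item 0.72 -> new Bin 4
  Item 0.44 -> new Bin 5
  Item 0.14 -> Bin 4 (now 0.86)
Total bins used = 5

5


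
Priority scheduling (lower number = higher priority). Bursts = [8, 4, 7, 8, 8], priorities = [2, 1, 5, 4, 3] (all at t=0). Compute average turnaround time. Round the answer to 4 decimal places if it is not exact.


Sort by priority (ascending = highest first):
Order: [(1, 4), (2, 8), (3, 8), (4, 8), (5, 7)]
Completion times:
  Priority 1, burst=4, C=4
  Priority 2, burst=8, C=12
  Priority 3, burst=8, C=20
  Priority 4, burst=8, C=28
  Priority 5, burst=7, C=35
Average turnaround = 99/5 = 19.8

19.8


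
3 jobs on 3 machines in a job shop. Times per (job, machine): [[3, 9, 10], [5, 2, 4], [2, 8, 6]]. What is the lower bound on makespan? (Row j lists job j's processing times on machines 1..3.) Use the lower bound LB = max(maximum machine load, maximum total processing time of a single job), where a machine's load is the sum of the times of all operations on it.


Machine loads:
  Machine 1: 3 + 5 + 2 = 10
  Machine 2: 9 + 2 + 8 = 19
  Machine 3: 10 + 4 + 6 = 20
Max machine load = 20
Job totals:
  Job 1: 22
  Job 2: 11
  Job 3: 16
Max job total = 22
Lower bound = max(20, 22) = 22

22


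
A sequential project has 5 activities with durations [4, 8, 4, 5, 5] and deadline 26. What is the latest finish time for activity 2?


LF(activity 2) = deadline - sum of successor durations
Successors: activities 3 through 5 with durations [4, 5, 5]
Sum of successor durations = 14
LF = 26 - 14 = 12

12


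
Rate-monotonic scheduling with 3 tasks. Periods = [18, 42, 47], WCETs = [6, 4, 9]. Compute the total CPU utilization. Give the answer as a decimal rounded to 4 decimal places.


Compute individual utilizations (exact fractions):
  Task 1: C/T = 6/18 = 1/3 (approx. 0.3333)
  Task 2: C/T = 4/42 = 2/21 (approx. 0.0952)
  Task 3: C/T = 9/47 (approx. 0.1915)
Total utilization U = 1/3 + 2/21 + 9/47 = 204/329
Rounded to 4 decimal places: U = 0.6201
RM (Liu & Layland) bound for 3 tasks = 0.779763; compare with U = 204/329 (approx. 0.620061)
U <= bound, so schedulable by RM sufficient condition.

0.6201


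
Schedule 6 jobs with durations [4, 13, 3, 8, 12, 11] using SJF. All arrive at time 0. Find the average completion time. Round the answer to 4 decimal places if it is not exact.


SJF order (ascending): [3, 4, 8, 11, 12, 13]
Completion times:
  Job 1: burst=3, C=3
  Job 2: burst=4, C=7
  Job 3: burst=8, C=15
  Job 4: burst=11, C=26
  Job 5: burst=12, C=38
  Job 6: burst=13, C=51
Average completion = 140/6 = 23.3333

23.3333


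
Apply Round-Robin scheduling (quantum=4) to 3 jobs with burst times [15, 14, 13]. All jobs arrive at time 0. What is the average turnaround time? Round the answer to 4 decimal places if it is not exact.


Time quantum = 4
Execution trace:
  J1 runs 4 units, time = 4
  J2 runs 4 units, time = 8
  J3 runs 4 units, time = 12
  J1 runs 4 units, time = 16
  J2 runs 4 units, time = 20
  J3 runs 4 units, time = 24
  J1 runs 4 units, time = 28
  J2 runs 4 units, time = 32
  J3 runs 4 units, time = 36
  J1 runs 3 units, time = 39
  J2 runs 2 units, time = 41
  J3 runs 1 units, time = 42
Finish times: [39, 41, 42]
Average turnaround = 122/3 = 40.6667

40.6667


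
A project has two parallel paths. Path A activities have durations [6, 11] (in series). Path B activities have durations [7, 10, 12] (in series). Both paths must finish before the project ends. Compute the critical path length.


Path A total = 6 + 11 = 17
Path B total = 7 + 10 + 12 = 29
Critical path = longest path = max(17, 29) = 29

29


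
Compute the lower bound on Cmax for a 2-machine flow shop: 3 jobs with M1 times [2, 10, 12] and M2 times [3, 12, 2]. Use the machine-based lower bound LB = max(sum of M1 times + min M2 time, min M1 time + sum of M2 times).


LB1 = sum(M1 times) + min(M2 times) = 24 + 2 = 26
LB2 = min(M1 times) + sum(M2 times) = 2 + 17 = 19
Lower bound = max(LB1, LB2) = max(26, 19) = 26

26


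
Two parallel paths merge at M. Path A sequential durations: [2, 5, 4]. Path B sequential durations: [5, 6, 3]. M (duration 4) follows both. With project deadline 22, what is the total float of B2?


Forward pass: ES(B2) = sum of predecessors on chain B = 5
EF = ES + duration = 5 + 6 = 11
Backward pass: LF(M) = deadline = 22; LS(M) = 22 - 4 = 18
LF(B2) = LS(M) - sum(successors on chain B) = 18 - 3 = 15
LS = LF - duration = 15 - 6 = 9
Total float = LS - ES = 9 - 5 = 4

4


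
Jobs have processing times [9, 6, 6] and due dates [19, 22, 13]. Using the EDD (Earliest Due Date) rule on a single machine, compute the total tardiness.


Sort by due date (EDD order): [(6, 13), (9, 19), (6, 22)]
Compute completion times and tardiness:
  Job 1: p=6, d=13, C=6, tardiness=max(0,6-13)=0
  Job 2: p=9, d=19, C=15, tardiness=max(0,15-19)=0
  Job 3: p=6, d=22, C=21, tardiness=max(0,21-22)=0
Total tardiness = 0

0


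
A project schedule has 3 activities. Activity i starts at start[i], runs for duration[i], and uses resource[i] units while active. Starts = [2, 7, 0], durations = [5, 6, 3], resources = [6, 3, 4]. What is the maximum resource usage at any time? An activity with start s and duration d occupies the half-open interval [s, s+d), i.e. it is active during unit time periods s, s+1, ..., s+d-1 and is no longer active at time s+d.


Each activity i is active on [start_i, start_i + duration_i).
Compute total resource usage per time slot:
  t=0: active resources = [4], total = 4
  t=1: active resources = [4], total = 4
  t=2: active resources = [6, 4], total = 10
  t=3: active resources = [6], total = 6
  t=4: active resources = [6], total = 6
  t=5: active resources = [6], total = 6
  t=6: active resources = [6], total = 6
  t=7: active resources = [3], total = 3
  t=8: active resources = [3], total = 3
  t=9: active resources = [3], total = 3
  t=10: active resources = [3], total = 3
  t=11: active resources = [3], total = 3
  t=12: active resources = [3], total = 3
Peak resource demand = 10

10


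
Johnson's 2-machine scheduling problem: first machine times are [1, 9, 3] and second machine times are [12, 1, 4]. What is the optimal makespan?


Apply Johnson's rule:
  Group 1 (a <= b): [(1, 1, 12), (3, 3, 4)]
  Group 2 (a > b): [(2, 9, 1)]
Optimal job order: [1, 3, 2]
Schedule:
  Job 1: M1 done at 1, M2 done at 13
  Job 3: M1 done at 4, M2 done at 17
  Job 2: M1 done at 13, M2 done at 18
Makespan = 18

18


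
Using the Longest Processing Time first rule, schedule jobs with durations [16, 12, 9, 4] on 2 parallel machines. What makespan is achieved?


Sort jobs in decreasing order (LPT): [16, 12, 9, 4]
Assign each job to the least loaded machine:
  Machine 1: jobs [16, 4], load = 20
  Machine 2: jobs [12, 9], load = 21
Makespan = max load = 21

21


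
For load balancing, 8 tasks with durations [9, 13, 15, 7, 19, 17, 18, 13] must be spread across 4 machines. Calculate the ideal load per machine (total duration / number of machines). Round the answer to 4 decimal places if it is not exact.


Total processing time = 9 + 13 + 15 + 7 + 19 + 17 + 18 + 13 = 111
Number of machines = 4
Ideal balanced load = 111 / 4 = 27.75

27.75


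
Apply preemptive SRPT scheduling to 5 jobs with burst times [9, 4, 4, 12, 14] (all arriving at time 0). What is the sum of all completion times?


Since all jobs arrive at t=0, SRPT equals SPT ordering.
SPT order: [4, 4, 9, 12, 14]
Completion times:
  Job 1: p=4, C=4
  Job 2: p=4, C=8
  Job 3: p=9, C=17
  Job 4: p=12, C=29
  Job 5: p=14, C=43
Total completion time = 4 + 8 + 17 + 29 + 43 = 101

101


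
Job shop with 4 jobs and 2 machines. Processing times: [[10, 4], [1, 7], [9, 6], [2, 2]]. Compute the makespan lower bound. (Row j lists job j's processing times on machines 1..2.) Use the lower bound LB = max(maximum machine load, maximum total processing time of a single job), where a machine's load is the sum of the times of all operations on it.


Machine loads:
  Machine 1: 10 + 1 + 9 + 2 = 22
  Machine 2: 4 + 7 + 6 + 2 = 19
Max machine load = 22
Job totals:
  Job 1: 14
  Job 2: 8
  Job 3: 15
  Job 4: 4
Max job total = 15
Lower bound = max(22, 15) = 22

22


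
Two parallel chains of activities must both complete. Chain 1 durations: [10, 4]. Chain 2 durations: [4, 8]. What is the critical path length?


Path A total = 10 + 4 = 14
Path B total = 4 + 8 = 12
Critical path = longest path = max(14, 12) = 14

14


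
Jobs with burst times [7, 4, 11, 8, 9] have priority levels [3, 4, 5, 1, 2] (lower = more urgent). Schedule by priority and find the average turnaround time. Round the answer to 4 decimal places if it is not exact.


Sort by priority (ascending = highest first):
Order: [(1, 8), (2, 9), (3, 7), (4, 4), (5, 11)]
Completion times:
  Priority 1, burst=8, C=8
  Priority 2, burst=9, C=17
  Priority 3, burst=7, C=24
  Priority 4, burst=4, C=28
  Priority 5, burst=11, C=39
Average turnaround = 116/5 = 23.2

23.2


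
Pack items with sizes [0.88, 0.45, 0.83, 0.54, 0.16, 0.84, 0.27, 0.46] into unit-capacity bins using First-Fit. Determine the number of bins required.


Place items sequentially using First-Fit:
  Item 0.88 -> new Bin 1
  Item 0.45 -> new Bin 2
  Item 0.83 -> new Bin 3
  Item 0.54 -> Bin 2 (now 0.99)
  Item 0.16 -> Bin 3 (now 0.99)
  Item 0.84 -> new Bin 4
  Item 0.27 -> new Bin 5
  Item 0.46 -> Bin 5 (now 0.73)
Total bins used = 5

5


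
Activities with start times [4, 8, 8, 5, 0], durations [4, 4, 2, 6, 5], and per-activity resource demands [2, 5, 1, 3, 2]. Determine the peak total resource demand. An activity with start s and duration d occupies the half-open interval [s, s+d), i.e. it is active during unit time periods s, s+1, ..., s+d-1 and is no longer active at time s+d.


Each activity i is active on [start_i, start_i + duration_i).
Compute total resource usage per time slot:
  t=0: active resources = [2], total = 2
  t=1: active resources = [2], total = 2
  t=2: active resources = [2], total = 2
  t=3: active resources = [2], total = 2
  t=4: active resources = [2, 2], total = 4
  t=5: active resources = [2, 3], total = 5
  t=6: active resources = [2, 3], total = 5
  t=7: active resources = [2, 3], total = 5
  t=8: active resources = [5, 1, 3], total = 9
  t=9: active resources = [5, 1, 3], total = 9
  t=10: active resources = [5, 3], total = 8
  t=11: active resources = [5], total = 5
Peak resource demand = 9

9


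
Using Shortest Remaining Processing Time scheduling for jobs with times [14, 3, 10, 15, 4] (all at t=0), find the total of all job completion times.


Since all jobs arrive at t=0, SRPT equals SPT ordering.
SPT order: [3, 4, 10, 14, 15]
Completion times:
  Job 1: p=3, C=3
  Job 2: p=4, C=7
  Job 3: p=10, C=17
  Job 4: p=14, C=31
  Job 5: p=15, C=46
Total completion time = 3 + 7 + 17 + 31 + 46 = 104

104


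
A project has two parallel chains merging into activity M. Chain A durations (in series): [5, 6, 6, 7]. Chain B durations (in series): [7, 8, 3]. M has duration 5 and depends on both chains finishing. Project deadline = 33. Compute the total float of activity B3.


Forward pass: ES(B3) = sum of predecessors on chain B = 15
EF = ES + duration = 15 + 3 = 18
Backward pass: LF(M) = deadline = 33; LS(M) = 33 - 5 = 28
LF(B3) = LS(M) - sum(successors on chain B) = 28 - 0 = 28
LS = LF - duration = 28 - 3 = 25
Total float = LS - ES = 25 - 15 = 10

10


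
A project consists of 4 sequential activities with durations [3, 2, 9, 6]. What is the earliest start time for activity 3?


Activity 3 starts after activities 1 through 2 complete.
Predecessor durations: [3, 2]
ES = 3 + 2 = 5

5


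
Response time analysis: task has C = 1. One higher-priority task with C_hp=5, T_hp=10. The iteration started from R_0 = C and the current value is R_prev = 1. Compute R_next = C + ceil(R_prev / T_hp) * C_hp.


R_next = C + ceil(R_prev / T_hp) * C_hp
ceil(1 / 10) = ceil(0.1) = 1
Interference = 1 * 5 = 5
R_next = 1 + 5 = 6

6


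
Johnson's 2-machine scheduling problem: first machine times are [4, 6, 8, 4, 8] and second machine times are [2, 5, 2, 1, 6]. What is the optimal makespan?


Apply Johnson's rule:
  Group 1 (a <= b): []
  Group 2 (a > b): [(5, 8, 6), (2, 6, 5), (1, 4, 2), (3, 8, 2), (4, 4, 1)]
Optimal job order: [5, 2, 1, 3, 4]
Schedule:
  Job 5: M1 done at 8, M2 done at 14
  Job 2: M1 done at 14, M2 done at 19
  Job 1: M1 done at 18, M2 done at 21
  Job 3: M1 done at 26, M2 done at 28
  Job 4: M1 done at 30, M2 done at 31
Makespan = 31

31


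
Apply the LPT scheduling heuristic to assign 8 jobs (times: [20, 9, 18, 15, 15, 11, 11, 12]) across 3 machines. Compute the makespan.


Sort jobs in decreasing order (LPT): [20, 18, 15, 15, 12, 11, 11, 9]
Assign each job to the least loaded machine:
  Machine 1: jobs [20, 11], load = 31
  Machine 2: jobs [18, 12, 11], load = 41
  Machine 3: jobs [15, 15, 9], load = 39
Makespan = max load = 41

41


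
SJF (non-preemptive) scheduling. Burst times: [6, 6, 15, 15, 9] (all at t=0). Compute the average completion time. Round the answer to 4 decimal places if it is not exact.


SJF order (ascending): [6, 6, 9, 15, 15]
Completion times:
  Job 1: burst=6, C=6
  Job 2: burst=6, C=12
  Job 3: burst=9, C=21
  Job 4: burst=15, C=36
  Job 5: burst=15, C=51
Average completion = 126/5 = 25.2

25.2


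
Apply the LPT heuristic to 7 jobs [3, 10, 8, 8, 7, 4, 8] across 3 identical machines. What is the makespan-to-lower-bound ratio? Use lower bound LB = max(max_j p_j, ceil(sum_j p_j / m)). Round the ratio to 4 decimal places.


LPT order: [10, 8, 8, 8, 7, 4, 3]
Machine loads after assignment: [17, 16, 15]
LPT makespan = 17
Lower bound = max(max_job, ceil(total/3)) = max(10, 16) = 16
Ratio = 17 / 16 = 1.0625

1.0625


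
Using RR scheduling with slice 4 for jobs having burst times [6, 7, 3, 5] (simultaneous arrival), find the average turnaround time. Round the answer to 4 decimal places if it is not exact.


Time quantum = 4
Execution trace:
  J1 runs 4 units, time = 4
  J2 runs 4 units, time = 8
  J3 runs 3 units, time = 11
  J4 runs 4 units, time = 15
  J1 runs 2 units, time = 17
  J2 runs 3 units, time = 20
  J4 runs 1 units, time = 21
Finish times: [17, 20, 11, 21]
Average turnaround = 69/4 = 17.25

17.25


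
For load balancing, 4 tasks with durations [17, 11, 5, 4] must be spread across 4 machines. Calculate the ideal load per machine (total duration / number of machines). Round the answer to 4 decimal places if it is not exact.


Total processing time = 17 + 11 + 5 + 4 = 37
Number of machines = 4
Ideal balanced load = 37 / 4 = 9.25

9.25


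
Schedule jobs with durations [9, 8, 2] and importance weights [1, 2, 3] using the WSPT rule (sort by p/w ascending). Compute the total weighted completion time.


Compute p/w ratios and sort ascending (WSPT): [(2, 3), (8, 2), (9, 1)]
Compute weighted completion times:
  Job (p=2,w=3): C=2, w*C=3*2=6
  Job (p=8,w=2): C=10, w*C=2*10=20
  Job (p=9,w=1): C=19, w*C=1*19=19
Total weighted completion time = 45

45


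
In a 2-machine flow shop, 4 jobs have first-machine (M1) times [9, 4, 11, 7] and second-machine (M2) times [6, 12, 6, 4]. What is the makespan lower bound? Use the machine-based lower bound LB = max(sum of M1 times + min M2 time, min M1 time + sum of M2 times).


LB1 = sum(M1 times) + min(M2 times) = 31 + 4 = 35
LB2 = min(M1 times) + sum(M2 times) = 4 + 28 = 32
Lower bound = max(LB1, LB2) = max(35, 32) = 35

35


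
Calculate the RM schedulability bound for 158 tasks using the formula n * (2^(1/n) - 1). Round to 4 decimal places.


Compute 2^(1/158) = 1.0043966445
Subtract 1: 1.0043966445 - 1 = 0.0043966445
Multiply by n: 158 * 0.0043966445 = 0.6946698310
Round to 4 dp: 0.6947

0.6947


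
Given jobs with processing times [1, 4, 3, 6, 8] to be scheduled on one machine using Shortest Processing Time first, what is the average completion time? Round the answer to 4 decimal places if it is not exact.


Sort jobs by processing time (SPT order): [1, 3, 4, 6, 8]
Compute completion times sequentially:
  Job 1: processing = 1, completes at 1
  Job 2: processing = 3, completes at 4
  Job 3: processing = 4, completes at 8
  Job 4: processing = 6, completes at 14
  Job 5: processing = 8, completes at 22
Sum of completion times = 49
Average completion time = 49/5 = 9.8

9.8


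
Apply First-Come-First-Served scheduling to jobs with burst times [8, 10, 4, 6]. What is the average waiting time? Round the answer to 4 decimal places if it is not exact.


FCFS order (as given): [8, 10, 4, 6]
Waiting times:
  Job 1: wait = 0
  Job 2: wait = 8
  Job 3: wait = 18
  Job 4: wait = 22
Sum of waiting times = 48
Average waiting time = 48/4 = 12.0

12.0


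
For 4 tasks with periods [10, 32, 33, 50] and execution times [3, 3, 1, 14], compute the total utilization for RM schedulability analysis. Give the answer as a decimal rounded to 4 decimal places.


Compute individual utilizations (exact fractions):
  Task 1: C/T = 3/10 (approx. 0.3)
  Task 2: C/T = 3/32 (approx. 0.0938)
  Task 3: C/T = 1/33 (approx. 0.0303)
  Task 4: C/T = 14/50 = 7/25 (approx. 0.28)
Total utilization U = 3/10 + 3/32 + 1/33 + 7/25 = 18587/26400
Rounded to 4 decimal places: U = 0.7041
RM (Liu & Layland) bound for 4 tasks = 0.756828; compare with U = 18587/26400 (approx. 0.704053)
U <= bound, so schedulable by RM sufficient condition.

0.7041


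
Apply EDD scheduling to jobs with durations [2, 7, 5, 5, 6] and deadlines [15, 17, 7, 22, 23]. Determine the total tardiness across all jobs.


Sort by due date (EDD order): [(5, 7), (2, 15), (7, 17), (5, 22), (6, 23)]
Compute completion times and tardiness:
  Job 1: p=5, d=7, C=5, tardiness=max(0,5-7)=0
  Job 2: p=2, d=15, C=7, tardiness=max(0,7-15)=0
  Job 3: p=7, d=17, C=14, tardiness=max(0,14-17)=0
  Job 4: p=5, d=22, C=19, tardiness=max(0,19-22)=0
  Job 5: p=6, d=23, C=25, tardiness=max(0,25-23)=2
Total tardiness = 2

2


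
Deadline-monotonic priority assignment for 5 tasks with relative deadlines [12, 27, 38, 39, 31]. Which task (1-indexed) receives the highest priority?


Sort tasks by relative deadline (ascending):
  Task 1: deadline = 12
  Task 2: deadline = 27
  Task 5: deadline = 31
  Task 3: deadline = 38
  Task 4: deadline = 39
Priority order (highest first): [1, 2, 5, 3, 4]
Highest priority task = 1

1


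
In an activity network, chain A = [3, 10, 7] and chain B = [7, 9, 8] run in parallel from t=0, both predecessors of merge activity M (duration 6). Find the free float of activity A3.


ES(A3) = sum of predecessors on chain A = 13
EF(A3) = ES + duration = 13 + 7 = 20
Successor of A3 is M. ES(M) = max(sum(A), sum(B)) = max(20, 24) = 24
Free float = ES(successor) - EF(current) = 24 - 20 = 4

4


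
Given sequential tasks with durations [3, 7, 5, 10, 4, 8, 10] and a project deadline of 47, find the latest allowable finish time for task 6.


LF(activity 6) = deadline - sum of successor durations
Successors: activities 7 through 7 with durations [10]
Sum of successor durations = 10
LF = 47 - 10 = 37

37


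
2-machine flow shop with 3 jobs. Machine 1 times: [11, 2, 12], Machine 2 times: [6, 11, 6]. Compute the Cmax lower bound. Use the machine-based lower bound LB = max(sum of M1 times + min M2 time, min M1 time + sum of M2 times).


LB1 = sum(M1 times) + min(M2 times) = 25 + 6 = 31
LB2 = min(M1 times) + sum(M2 times) = 2 + 23 = 25
Lower bound = max(LB1, LB2) = max(31, 25) = 31

31


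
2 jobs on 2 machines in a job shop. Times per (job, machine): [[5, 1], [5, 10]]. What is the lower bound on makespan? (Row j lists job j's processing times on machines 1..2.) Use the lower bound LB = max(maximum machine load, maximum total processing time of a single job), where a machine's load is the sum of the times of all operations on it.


Machine loads:
  Machine 1: 5 + 5 = 10
  Machine 2: 1 + 10 = 11
Max machine load = 11
Job totals:
  Job 1: 6
  Job 2: 15
Max job total = 15
Lower bound = max(11, 15) = 15

15


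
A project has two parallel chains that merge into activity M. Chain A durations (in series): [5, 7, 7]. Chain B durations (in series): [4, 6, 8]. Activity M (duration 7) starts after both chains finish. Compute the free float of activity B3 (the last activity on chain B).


ES(B3) = sum of predecessors on chain B = 10
EF(B3) = ES + duration = 10 + 8 = 18
Successor of B3 is M. ES(M) = max(sum(A), sum(B)) = max(19, 18) = 19
Free float = ES(successor) - EF(current) = 19 - 18 = 1

1


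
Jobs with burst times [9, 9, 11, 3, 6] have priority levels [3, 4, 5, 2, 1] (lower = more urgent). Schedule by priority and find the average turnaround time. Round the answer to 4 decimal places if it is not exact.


Sort by priority (ascending = highest first):
Order: [(1, 6), (2, 3), (3, 9), (4, 9), (5, 11)]
Completion times:
  Priority 1, burst=6, C=6
  Priority 2, burst=3, C=9
  Priority 3, burst=9, C=18
  Priority 4, burst=9, C=27
  Priority 5, burst=11, C=38
Average turnaround = 98/5 = 19.6

19.6


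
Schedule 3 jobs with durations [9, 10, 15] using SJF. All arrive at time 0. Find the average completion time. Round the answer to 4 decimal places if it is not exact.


SJF order (ascending): [9, 10, 15]
Completion times:
  Job 1: burst=9, C=9
  Job 2: burst=10, C=19
  Job 3: burst=15, C=34
Average completion = 62/3 = 20.6667

20.6667


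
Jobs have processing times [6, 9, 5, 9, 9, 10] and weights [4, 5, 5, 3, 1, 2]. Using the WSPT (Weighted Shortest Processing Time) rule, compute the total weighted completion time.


Compute p/w ratios and sort ascending (WSPT): [(5, 5), (6, 4), (9, 5), (9, 3), (10, 2), (9, 1)]
Compute weighted completion times:
  Job (p=5,w=5): C=5, w*C=5*5=25
  Job (p=6,w=4): C=11, w*C=4*11=44
  Job (p=9,w=5): C=20, w*C=5*20=100
  Job (p=9,w=3): C=29, w*C=3*29=87
  Job (p=10,w=2): C=39, w*C=2*39=78
  Job (p=9,w=1): C=48, w*C=1*48=48
Total weighted completion time = 382

382


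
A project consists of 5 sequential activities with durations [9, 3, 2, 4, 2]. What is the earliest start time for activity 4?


Activity 4 starts after activities 1 through 3 complete.
Predecessor durations: [9, 3, 2]
ES = 9 + 3 + 2 = 14

14


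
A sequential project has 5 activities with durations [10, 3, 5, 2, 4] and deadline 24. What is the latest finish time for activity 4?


LF(activity 4) = deadline - sum of successor durations
Successors: activities 5 through 5 with durations [4]
Sum of successor durations = 4
LF = 24 - 4 = 20

20


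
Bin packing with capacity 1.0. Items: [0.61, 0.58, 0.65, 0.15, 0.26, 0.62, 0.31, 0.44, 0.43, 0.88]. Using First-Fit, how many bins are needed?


Place items sequentially using First-Fit:
  Item 0.61 -> new Bin 1
  Item 0.58 -> new Bin 2
  Item 0.65 -> new Bin 3
  Item 0.15 -> Bin 1 (now 0.76)
  Item 0.26 -> Bin 2 (now 0.84)
  Item 0.62 -> new Bin 4
  Item 0.31 -> Bin 3 (now 0.96)
  Item 0.44 -> new Bin 5
  Item 0.43 -> Bin 5 (now 0.87)
  Item 0.88 -> new Bin 6
Total bins used = 6

6


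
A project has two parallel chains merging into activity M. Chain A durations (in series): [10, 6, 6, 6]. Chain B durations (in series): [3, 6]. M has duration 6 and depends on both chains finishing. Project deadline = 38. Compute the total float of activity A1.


Forward pass: ES(A1) = sum of predecessors on chain A = 0
EF = ES + duration = 0 + 10 = 10
Backward pass: LF(M) = deadline = 38; LS(M) = 38 - 6 = 32
LF(A1) = LS(M) - sum(successors on chain A) = 32 - 18 = 14
LS = LF - duration = 14 - 10 = 4
Total float = LS - ES = 4 - 0 = 4

4


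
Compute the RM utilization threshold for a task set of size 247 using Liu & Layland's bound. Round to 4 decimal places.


Compute 2^(1/247) = 1.0028102051
Subtract 1: 1.0028102051 - 1 = 0.0028102051
Multiply by n: 247 * 0.0028102051 = 0.6941206597
Round to 4 dp: 0.6941

0.6941


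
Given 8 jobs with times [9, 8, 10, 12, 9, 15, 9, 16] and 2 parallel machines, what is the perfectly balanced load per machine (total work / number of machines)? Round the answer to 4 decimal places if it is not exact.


Total processing time = 9 + 8 + 10 + 12 + 9 + 15 + 9 + 16 = 88
Number of machines = 2
Ideal balanced load = 88 / 2 = 44.0

44.0


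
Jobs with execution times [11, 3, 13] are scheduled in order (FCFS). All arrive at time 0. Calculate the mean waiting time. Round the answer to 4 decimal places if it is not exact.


FCFS order (as given): [11, 3, 13]
Waiting times:
  Job 1: wait = 0
  Job 2: wait = 11
  Job 3: wait = 14
Sum of waiting times = 25
Average waiting time = 25/3 = 8.3333

8.3333


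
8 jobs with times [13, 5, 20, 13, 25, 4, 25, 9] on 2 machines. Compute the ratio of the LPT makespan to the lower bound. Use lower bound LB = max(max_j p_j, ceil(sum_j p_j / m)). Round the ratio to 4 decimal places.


LPT order: [25, 25, 20, 13, 13, 9, 5, 4]
Machine loads after assignment: [58, 56]
LPT makespan = 58
Lower bound = max(max_job, ceil(total/2)) = max(25, 57) = 57
Ratio = 58 / 57 = 1.0175

1.0175


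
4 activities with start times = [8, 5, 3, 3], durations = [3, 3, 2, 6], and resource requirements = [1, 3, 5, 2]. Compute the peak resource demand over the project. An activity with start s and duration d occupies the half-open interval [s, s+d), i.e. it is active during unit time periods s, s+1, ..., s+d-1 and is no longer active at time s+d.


Each activity i is active on [start_i, start_i + duration_i).
Compute total resource usage per time slot:
  t=0: active resources = [], total = 0
  t=1: active resources = [], total = 0
  t=2: active resources = [], total = 0
  t=3: active resources = [5, 2], total = 7
  t=4: active resources = [5, 2], total = 7
  t=5: active resources = [3, 2], total = 5
  t=6: active resources = [3, 2], total = 5
  t=7: active resources = [3, 2], total = 5
  t=8: active resources = [1, 2], total = 3
  t=9: active resources = [1], total = 1
  t=10: active resources = [1], total = 1
Peak resource demand = 7

7


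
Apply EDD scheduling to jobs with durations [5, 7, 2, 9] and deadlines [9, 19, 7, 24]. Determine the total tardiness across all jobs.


Sort by due date (EDD order): [(2, 7), (5, 9), (7, 19), (9, 24)]
Compute completion times and tardiness:
  Job 1: p=2, d=7, C=2, tardiness=max(0,2-7)=0
  Job 2: p=5, d=9, C=7, tardiness=max(0,7-9)=0
  Job 3: p=7, d=19, C=14, tardiness=max(0,14-19)=0
  Job 4: p=9, d=24, C=23, tardiness=max(0,23-24)=0
Total tardiness = 0

0


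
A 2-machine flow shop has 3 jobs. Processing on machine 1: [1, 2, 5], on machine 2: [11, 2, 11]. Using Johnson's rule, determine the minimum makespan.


Apply Johnson's rule:
  Group 1 (a <= b): [(1, 1, 11), (2, 2, 2), (3, 5, 11)]
  Group 2 (a > b): []
Optimal job order: [1, 2, 3]
Schedule:
  Job 1: M1 done at 1, M2 done at 12
  Job 2: M1 done at 3, M2 done at 14
  Job 3: M1 done at 8, M2 done at 25
Makespan = 25

25


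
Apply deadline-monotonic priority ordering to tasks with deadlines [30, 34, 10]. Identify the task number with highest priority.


Sort tasks by relative deadline (ascending):
  Task 3: deadline = 10
  Task 1: deadline = 30
  Task 2: deadline = 34
Priority order (highest first): [3, 1, 2]
Highest priority task = 3

3


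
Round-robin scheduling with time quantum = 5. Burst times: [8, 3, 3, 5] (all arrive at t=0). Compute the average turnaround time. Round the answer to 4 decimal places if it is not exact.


Time quantum = 5
Execution trace:
  J1 runs 5 units, time = 5
  J2 runs 3 units, time = 8
  J3 runs 3 units, time = 11
  J4 runs 5 units, time = 16
  J1 runs 3 units, time = 19
Finish times: [19, 8, 11, 16]
Average turnaround = 54/4 = 13.5

13.5


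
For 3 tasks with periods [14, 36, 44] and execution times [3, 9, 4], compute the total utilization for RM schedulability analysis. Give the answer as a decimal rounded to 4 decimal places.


Compute individual utilizations (exact fractions):
  Task 1: C/T = 3/14 (approx. 0.2143)
  Task 2: C/T = 9/36 = 1/4 (approx. 0.25)
  Task 3: C/T = 4/44 = 1/11 (approx. 0.0909)
Total utilization U = 3/14 + 1/4 + 1/11 = 171/308
Rounded to 4 decimal places: U = 0.5552
RM (Liu & Layland) bound for 3 tasks = 0.779763; compare with U = 171/308 (approx. 0.555195)
U <= bound, so schedulable by RM sufficient condition.

0.5552


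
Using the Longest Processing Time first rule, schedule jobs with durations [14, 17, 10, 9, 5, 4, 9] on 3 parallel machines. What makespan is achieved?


Sort jobs in decreasing order (LPT): [17, 14, 10, 9, 9, 5, 4]
Assign each job to the least loaded machine:
  Machine 1: jobs [17, 5], load = 22
  Machine 2: jobs [14, 9], load = 23
  Machine 3: jobs [10, 9, 4], load = 23
Makespan = max load = 23

23


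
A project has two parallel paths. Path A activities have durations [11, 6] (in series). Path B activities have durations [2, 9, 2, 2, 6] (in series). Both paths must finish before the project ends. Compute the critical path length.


Path A total = 11 + 6 = 17
Path B total = 2 + 9 + 2 + 2 + 6 = 21
Critical path = longest path = max(17, 21) = 21

21


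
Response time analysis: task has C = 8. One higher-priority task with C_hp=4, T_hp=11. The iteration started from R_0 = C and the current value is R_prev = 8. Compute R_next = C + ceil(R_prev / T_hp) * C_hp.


R_next = C + ceil(R_prev / T_hp) * C_hp
ceil(8 / 11) = ceil(0.7273) = 1
Interference = 1 * 4 = 4
R_next = 8 + 4 = 12

12


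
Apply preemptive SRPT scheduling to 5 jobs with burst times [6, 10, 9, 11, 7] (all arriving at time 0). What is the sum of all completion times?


Since all jobs arrive at t=0, SRPT equals SPT ordering.
SPT order: [6, 7, 9, 10, 11]
Completion times:
  Job 1: p=6, C=6
  Job 2: p=7, C=13
  Job 3: p=9, C=22
  Job 4: p=10, C=32
  Job 5: p=11, C=43
Total completion time = 6 + 13 + 22 + 32 + 43 = 116

116


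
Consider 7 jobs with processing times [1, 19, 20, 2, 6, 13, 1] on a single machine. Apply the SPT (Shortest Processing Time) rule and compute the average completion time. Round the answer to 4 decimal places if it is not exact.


Sort jobs by processing time (SPT order): [1, 1, 2, 6, 13, 19, 20]
Compute completion times sequentially:
  Job 1: processing = 1, completes at 1
  Job 2: processing = 1, completes at 2
  Job 3: processing = 2, completes at 4
  Job 4: processing = 6, completes at 10
  Job 5: processing = 13, completes at 23
  Job 6: processing = 19, completes at 42
  Job 7: processing = 20, completes at 62
Sum of completion times = 144
Average completion time = 144/7 = 20.5714

20.5714


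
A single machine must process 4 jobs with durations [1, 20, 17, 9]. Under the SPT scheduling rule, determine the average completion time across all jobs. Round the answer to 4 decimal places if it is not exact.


Sort jobs by processing time (SPT order): [1, 9, 17, 20]
Compute completion times sequentially:
  Job 1: processing = 1, completes at 1
  Job 2: processing = 9, completes at 10
  Job 3: processing = 17, completes at 27
  Job 4: processing = 20, completes at 47
Sum of completion times = 85
Average completion time = 85/4 = 21.25

21.25


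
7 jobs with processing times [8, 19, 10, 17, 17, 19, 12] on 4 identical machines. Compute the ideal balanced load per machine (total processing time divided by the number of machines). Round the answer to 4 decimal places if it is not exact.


Total processing time = 8 + 19 + 10 + 17 + 17 + 19 + 12 = 102
Number of machines = 4
Ideal balanced load = 102 / 4 = 25.5

25.5


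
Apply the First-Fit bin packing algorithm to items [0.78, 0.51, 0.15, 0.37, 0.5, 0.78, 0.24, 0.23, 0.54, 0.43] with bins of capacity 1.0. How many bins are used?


Place items sequentially using First-Fit:
  Item 0.78 -> new Bin 1
  Item 0.51 -> new Bin 2
  Item 0.15 -> Bin 1 (now 0.93)
  Item 0.37 -> Bin 2 (now 0.88)
  Item 0.5 -> new Bin 3
  Item 0.78 -> new Bin 4
  Item 0.24 -> Bin 3 (now 0.74)
  Item 0.23 -> Bin 3 (now 0.97)
  Item 0.54 -> new Bin 5
  Item 0.43 -> Bin 5 (now 0.97)
Total bins used = 5

5


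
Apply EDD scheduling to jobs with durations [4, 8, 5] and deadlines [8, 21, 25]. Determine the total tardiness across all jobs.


Sort by due date (EDD order): [(4, 8), (8, 21), (5, 25)]
Compute completion times and tardiness:
  Job 1: p=4, d=8, C=4, tardiness=max(0,4-8)=0
  Job 2: p=8, d=21, C=12, tardiness=max(0,12-21)=0
  Job 3: p=5, d=25, C=17, tardiness=max(0,17-25)=0
Total tardiness = 0

0


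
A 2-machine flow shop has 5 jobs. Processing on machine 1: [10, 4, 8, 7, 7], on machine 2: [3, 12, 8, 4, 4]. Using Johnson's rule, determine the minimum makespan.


Apply Johnson's rule:
  Group 1 (a <= b): [(2, 4, 12), (3, 8, 8)]
  Group 2 (a > b): [(4, 7, 4), (5, 7, 4), (1, 10, 3)]
Optimal job order: [2, 3, 4, 5, 1]
Schedule:
  Job 2: M1 done at 4, M2 done at 16
  Job 3: M1 done at 12, M2 done at 24
  Job 4: M1 done at 19, M2 done at 28
  Job 5: M1 done at 26, M2 done at 32
  Job 1: M1 done at 36, M2 done at 39
Makespan = 39

39


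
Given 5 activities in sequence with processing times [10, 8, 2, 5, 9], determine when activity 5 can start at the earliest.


Activity 5 starts after activities 1 through 4 complete.
Predecessor durations: [10, 8, 2, 5]
ES = 10 + 8 + 2 + 5 = 25

25


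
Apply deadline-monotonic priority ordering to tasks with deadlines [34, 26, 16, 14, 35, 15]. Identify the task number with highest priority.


Sort tasks by relative deadline (ascending):
  Task 4: deadline = 14
  Task 6: deadline = 15
  Task 3: deadline = 16
  Task 2: deadline = 26
  Task 1: deadline = 34
  Task 5: deadline = 35
Priority order (highest first): [4, 6, 3, 2, 1, 5]
Highest priority task = 4

4


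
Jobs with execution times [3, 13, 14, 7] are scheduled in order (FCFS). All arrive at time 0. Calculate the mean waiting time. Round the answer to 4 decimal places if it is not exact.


FCFS order (as given): [3, 13, 14, 7]
Waiting times:
  Job 1: wait = 0
  Job 2: wait = 3
  Job 3: wait = 16
  Job 4: wait = 30
Sum of waiting times = 49
Average waiting time = 49/4 = 12.25

12.25


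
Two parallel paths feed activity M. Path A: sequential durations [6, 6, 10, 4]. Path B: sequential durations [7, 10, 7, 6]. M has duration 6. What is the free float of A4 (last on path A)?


ES(A4) = sum of predecessors on chain A = 22
EF(A4) = ES + duration = 22 + 4 = 26
Successor of A4 is M. ES(M) = max(sum(A), sum(B)) = max(26, 30) = 30
Free float = ES(successor) - EF(current) = 30 - 26 = 4

4


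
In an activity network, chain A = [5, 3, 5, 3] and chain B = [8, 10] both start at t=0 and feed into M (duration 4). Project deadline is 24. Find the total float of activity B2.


Forward pass: ES(B2) = sum of predecessors on chain B = 8
EF = ES + duration = 8 + 10 = 18
Backward pass: LF(M) = deadline = 24; LS(M) = 24 - 4 = 20
LF(B2) = LS(M) - sum(successors on chain B) = 20 - 0 = 20
LS = LF - duration = 20 - 10 = 10
Total float = LS - ES = 10 - 8 = 2

2


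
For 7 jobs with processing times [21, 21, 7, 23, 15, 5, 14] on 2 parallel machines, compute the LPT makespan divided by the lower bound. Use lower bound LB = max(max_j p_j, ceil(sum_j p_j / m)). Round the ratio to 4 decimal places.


LPT order: [23, 21, 21, 15, 14, 7, 5]
Machine loads after assignment: [52, 54]
LPT makespan = 54
Lower bound = max(max_job, ceil(total/2)) = max(23, 53) = 53
Ratio = 54 / 53 = 1.0189

1.0189


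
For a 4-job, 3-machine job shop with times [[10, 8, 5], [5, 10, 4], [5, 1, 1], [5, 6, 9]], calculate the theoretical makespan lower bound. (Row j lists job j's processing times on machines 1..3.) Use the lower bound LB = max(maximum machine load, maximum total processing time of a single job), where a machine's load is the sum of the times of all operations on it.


Machine loads:
  Machine 1: 10 + 5 + 5 + 5 = 25
  Machine 2: 8 + 10 + 1 + 6 = 25
  Machine 3: 5 + 4 + 1 + 9 = 19
Max machine load = 25
Job totals:
  Job 1: 23
  Job 2: 19
  Job 3: 7
  Job 4: 20
Max job total = 23
Lower bound = max(25, 23) = 25

25


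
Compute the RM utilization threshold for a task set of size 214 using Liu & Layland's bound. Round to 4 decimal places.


Compute 2^(1/214) = 1.0032442568
Subtract 1: 1.0032442568 - 1 = 0.0032442568
Multiply by n: 214 * 0.0032442568 = 0.6942709552
Round to 4 dp: 0.6943

0.6943


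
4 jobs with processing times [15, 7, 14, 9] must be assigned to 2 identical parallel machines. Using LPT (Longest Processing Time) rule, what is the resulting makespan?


Sort jobs in decreasing order (LPT): [15, 14, 9, 7]
Assign each job to the least loaded machine:
  Machine 1: jobs [15, 7], load = 22
  Machine 2: jobs [14, 9], load = 23
Makespan = max load = 23

23


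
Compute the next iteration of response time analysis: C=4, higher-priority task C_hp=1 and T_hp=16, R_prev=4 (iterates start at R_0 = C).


R_next = C + ceil(R_prev / T_hp) * C_hp
ceil(4 / 16) = ceil(0.25) = 1
Interference = 1 * 1 = 1
R_next = 4 + 1 = 5

5


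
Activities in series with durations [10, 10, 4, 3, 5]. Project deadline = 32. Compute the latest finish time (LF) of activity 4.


LF(activity 4) = deadline - sum of successor durations
Successors: activities 5 through 5 with durations [5]
Sum of successor durations = 5
LF = 32 - 5 = 27

27


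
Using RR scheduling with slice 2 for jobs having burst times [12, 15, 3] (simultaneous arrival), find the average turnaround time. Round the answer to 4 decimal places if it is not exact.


Time quantum = 2
Execution trace:
  J1 runs 2 units, time = 2
  J2 runs 2 units, time = 4
  J3 runs 2 units, time = 6
  J1 runs 2 units, time = 8
  J2 runs 2 units, time = 10
  J3 runs 1 units, time = 11
  J1 runs 2 units, time = 13
  J2 runs 2 units, time = 15
  J1 runs 2 units, time = 17
  J2 runs 2 units, time = 19
  J1 runs 2 units, time = 21
  J2 runs 2 units, time = 23
  J1 runs 2 units, time = 25
  J2 runs 2 units, time = 27
  J2 runs 2 units, time = 29
  J2 runs 1 units, time = 30
Finish times: [25, 30, 11]
Average turnaround = 66/3 = 22.0

22.0


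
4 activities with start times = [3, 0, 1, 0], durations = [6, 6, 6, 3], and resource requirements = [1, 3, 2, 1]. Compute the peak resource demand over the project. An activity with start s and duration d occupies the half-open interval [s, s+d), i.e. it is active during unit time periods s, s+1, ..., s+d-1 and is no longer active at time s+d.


Each activity i is active on [start_i, start_i + duration_i).
Compute total resource usage per time slot:
  t=0: active resources = [3, 1], total = 4
  t=1: active resources = [3, 2, 1], total = 6
  t=2: active resources = [3, 2, 1], total = 6
  t=3: active resources = [1, 3, 2], total = 6
  t=4: active resources = [1, 3, 2], total = 6
  t=5: active resources = [1, 3, 2], total = 6
  t=6: active resources = [1, 2], total = 3
  t=7: active resources = [1], total = 1
  t=8: active resources = [1], total = 1
Peak resource demand = 6

6
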